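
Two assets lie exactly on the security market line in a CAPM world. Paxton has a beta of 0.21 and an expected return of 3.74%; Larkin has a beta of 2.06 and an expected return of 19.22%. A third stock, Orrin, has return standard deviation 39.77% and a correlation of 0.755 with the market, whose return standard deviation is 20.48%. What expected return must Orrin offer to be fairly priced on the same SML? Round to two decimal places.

MRP = (19.22% − 3.74%) / (2.06 − 0.21) = 8.3676%
R_f = 3.74% − 0.21 × 8.3676% = 1.9828%
β_Orrin = ρ·σ_i/σ_m = 0.755 × 39.77 / 20.48 = 1.4661
E(R_Orrin) = R_f + β × MRP = 1.9828% + 1.4661 × 8.3676% = 14.25%

14.25%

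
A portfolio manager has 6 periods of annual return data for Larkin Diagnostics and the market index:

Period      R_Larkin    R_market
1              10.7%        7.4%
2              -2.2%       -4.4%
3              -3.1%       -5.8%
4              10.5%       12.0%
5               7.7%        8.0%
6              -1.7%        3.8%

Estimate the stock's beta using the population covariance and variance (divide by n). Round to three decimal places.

0.823

Mean R_i = (10.7 − 2.2 − 3.1 + 10.5 + 7.7 − 1.7) / 6 = 3.6500%
Mean R_m = (7.4 − 4.4 − 5.8 + 12.0 + 8.0 + 3.8) / 6 = 3.5000%
Σ(R_i − R̄_i)(R_m − R̄_m) = 211.3300  ⇒  Cov = 211.3300 / 6 = 35.2217
Σ(R_m − R̄_m)² = 256.7000  ⇒  Var(R_m) = 256.7000 / 6 = 42.7833
β = Cov / Var(R_m) = 35.2217 / 42.7833 = 0.8233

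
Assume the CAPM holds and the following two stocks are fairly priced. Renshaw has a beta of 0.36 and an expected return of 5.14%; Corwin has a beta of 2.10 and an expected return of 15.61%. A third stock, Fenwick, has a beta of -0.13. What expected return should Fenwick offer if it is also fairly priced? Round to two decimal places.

MRP (SML slope) = (15.61% − 5.14%) / (2.10 − 0.36) = 10.47% / 1.74 = 6.0172%
R_f (intercept) = 5.14% − 0.36 × 6.0172% = 2.9738%
E(R_Fenwick) = R_f + β × MRP = 2.9738% + -0.13 × 6.0172% = 2.19%

2.19%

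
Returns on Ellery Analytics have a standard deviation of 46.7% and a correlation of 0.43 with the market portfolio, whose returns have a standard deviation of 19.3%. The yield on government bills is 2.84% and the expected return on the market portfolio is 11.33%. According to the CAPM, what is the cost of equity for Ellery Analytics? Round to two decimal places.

β = ρ × σ_i / σ_m = 0.43 × 46.7% / 19.3% = 1.0405
MRP = 11.33% − 2.84% = 8.49%
E(R) = 2.84% + 1.0405 × 8.49% = 11.67%

11.67%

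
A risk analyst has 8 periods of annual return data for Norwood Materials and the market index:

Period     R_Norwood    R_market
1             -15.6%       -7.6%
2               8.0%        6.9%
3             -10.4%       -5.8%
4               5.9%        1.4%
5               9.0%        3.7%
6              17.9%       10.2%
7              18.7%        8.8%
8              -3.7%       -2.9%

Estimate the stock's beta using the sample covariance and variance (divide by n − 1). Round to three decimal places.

1.823

Mean R_i = (-15.6 + 8.0 − 10.4 + 5.9 + 9.0 + 17.9 + 18.7 − 3.7) / 8 = 3.7250%
Mean R_m = (-7.6 + 6.9 − 5.8 + 1.4 + 3.7 + 10.2 + 8.8 − 2.9) / 8 = 1.8375%
Σ(R_i − R̄_i)(R_m − R̄_m) = 578.7525  ⇒  Cov = 578.7525 / 7 = 82.6789
Σ(R_m − R̄_m)² = 317.5388  ⇒  Var(R_m) = 317.5388 / 7 = 45.3627
β = Cov / Var(R_m) = 82.6789 / 45.3627 = 1.8226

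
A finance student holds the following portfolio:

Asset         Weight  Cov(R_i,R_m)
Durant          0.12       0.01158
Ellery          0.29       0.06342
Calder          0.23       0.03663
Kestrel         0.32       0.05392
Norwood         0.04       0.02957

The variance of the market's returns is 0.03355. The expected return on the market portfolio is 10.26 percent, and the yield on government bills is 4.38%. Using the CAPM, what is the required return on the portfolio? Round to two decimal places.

β_Durant = 0.01158 / 0.03355 = 0.3452
β_Ellery = 0.06342 / 0.03355 = 1.8903
β_Calder = 0.03663 / 0.03355 = 1.0918
β_Kestrel = 0.05392 / 0.03355 = 1.6072
β_Norwood = 0.02957 / 0.03355 = 0.8814
β_P = Σ w_i β_i = 0.12×0.3452 + 0.29×1.8903 + 0.23×1.0918 + 0.32×1.6072 + 0.04×0.8814 = 1.3903
MRP = 10.26% − 4.38% = 5.88%
E(R_P) = R_f + β_P × MRP = 4.38% + 1.3903 × 5.88% = 12.55%

12.55%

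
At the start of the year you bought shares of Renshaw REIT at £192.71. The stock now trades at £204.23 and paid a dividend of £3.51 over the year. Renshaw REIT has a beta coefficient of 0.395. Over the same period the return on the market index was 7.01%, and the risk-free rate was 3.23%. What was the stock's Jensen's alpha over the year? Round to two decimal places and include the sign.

Realised HPR = (P1 + D1 − P0) / P0 = (204.23 + 3.51 − 192.71) / 192.71 = 15.03 / 192.71 = 7.7993%
MRP = 7.01% − 3.23% = 3.78%
CAPM required = R_f + β·MRP = 3.23% + 0.395 × 3.78% = 4.72310%
α = realised − required = 7.7993% − 4.72310% = +3.08%

+3.08%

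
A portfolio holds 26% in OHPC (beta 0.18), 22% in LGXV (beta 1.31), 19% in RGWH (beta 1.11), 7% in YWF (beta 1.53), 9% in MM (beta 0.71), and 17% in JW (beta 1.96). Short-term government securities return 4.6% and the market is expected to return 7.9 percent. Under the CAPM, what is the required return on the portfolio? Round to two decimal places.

8.07%

β_P = Σ w_i β_i = 0.26×0.18 + 0.22×1.31 + 0.19×1.11 + 0.07×1.53 + 0.09×0.71 + 0.17×1.96 = 1.0501
MRP = 7.9% − 4.6% = 3.30%
E(R_P) = R_f + β_P × MRP = 4.6% + 1.0501 × 3.3% = 8.07%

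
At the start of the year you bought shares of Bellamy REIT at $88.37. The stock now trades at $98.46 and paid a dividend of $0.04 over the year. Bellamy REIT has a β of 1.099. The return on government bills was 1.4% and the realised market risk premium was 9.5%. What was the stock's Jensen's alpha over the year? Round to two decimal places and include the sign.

Realised HPR = (P1 + D1 − P0) / P0 = (98.46 + 0.04 − 88.37) / 88.37 = 10.13 / 88.37 = 11.4632%
CAPM required = R_f + β·MRP = 1.4% + 1.099 × 9.5% = 11.8405%
α = realised − required = 11.4632% − 11.8405% = -0.38%

-0.38%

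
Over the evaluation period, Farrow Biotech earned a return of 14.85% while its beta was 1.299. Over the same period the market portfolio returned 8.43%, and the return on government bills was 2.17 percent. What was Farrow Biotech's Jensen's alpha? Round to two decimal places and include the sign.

+4.55%

Market excess return = 8.43% − 2.17% = 6.26%
CAPM benchmark = R_f + β(R_m − R_f) = 2.17% + 1.299 × 6.26% = 10.30174%
α = actual − benchmark = 14.85% − 10.30174% = +4.55%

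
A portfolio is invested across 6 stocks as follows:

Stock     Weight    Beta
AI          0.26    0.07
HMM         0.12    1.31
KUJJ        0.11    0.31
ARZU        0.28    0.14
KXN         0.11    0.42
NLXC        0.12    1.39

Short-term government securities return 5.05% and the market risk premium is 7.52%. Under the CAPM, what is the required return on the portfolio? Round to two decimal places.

8.52%

β_P = Σ w_i β_i = 0.26×0.07 + 0.12×1.31 + 0.11×0.31 + 0.28×0.14 + 0.11×0.42 + 0.12×1.39 = 0.4617
E(R_P) = R_f + β_P × MRP = 5.05% + 0.4617 × 7.52% = 8.52%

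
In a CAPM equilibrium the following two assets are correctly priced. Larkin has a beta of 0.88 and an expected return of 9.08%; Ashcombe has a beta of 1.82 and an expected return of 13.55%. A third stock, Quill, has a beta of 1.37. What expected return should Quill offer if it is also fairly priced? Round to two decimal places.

11.41%

MRP (SML slope) = (13.55% − 9.08%) / (1.82 − 0.88) = 4.47% / 0.94 = 4.7553%
R_f (intercept) = 9.08% − 0.88 × 4.7553% = 4.8953%
E(R_Quill) = R_f + β × MRP = 4.8953% + 1.37 × 4.7553% = 11.41%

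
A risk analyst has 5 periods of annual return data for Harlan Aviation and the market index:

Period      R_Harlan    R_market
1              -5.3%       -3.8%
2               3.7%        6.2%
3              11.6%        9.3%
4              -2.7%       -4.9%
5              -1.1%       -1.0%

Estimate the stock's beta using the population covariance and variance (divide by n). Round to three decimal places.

1.003

Mean R_i = (-5.3 + 3.7 + 11.6 − 2.7 − 1.1) / 5 = 1.2400%
Mean R_m = (-3.8 + 6.2 + 9.3 − 4.9 − 1.0) / 5 = 1.1600%
Σ(R_i − R̄_i)(R_m − R̄_m) = 158.0980  ⇒  Cov = 158.0980 / 5 = 31.6196
Σ(R_m − R̄_m)² = 157.6520  ⇒  Var(R_m) = 157.6520 / 5 = 31.5304
β = Cov / Var(R_m) = 31.6196 / 31.5304 = 1.0028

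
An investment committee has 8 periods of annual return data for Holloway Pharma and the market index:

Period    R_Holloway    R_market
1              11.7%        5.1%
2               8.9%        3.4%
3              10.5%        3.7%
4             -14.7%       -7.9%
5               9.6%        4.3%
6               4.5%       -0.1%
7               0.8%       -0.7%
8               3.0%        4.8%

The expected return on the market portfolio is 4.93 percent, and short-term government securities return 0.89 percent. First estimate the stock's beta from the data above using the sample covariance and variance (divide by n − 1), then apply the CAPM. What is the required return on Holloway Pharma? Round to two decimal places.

Mean R_i = (11.7 + 8.9 + 10.5 − 14.7 + 9.6 + 4.5 + 0.8 + 3.0) / 8 = 4.2875%
Mean R_m = (5.1 + 3.4 + 3.7 − 7.9 + 4.3 − 0.1 − 0.7 + 4.8) / 8 = 1.5750%
Σ(R_i − R̄_i)(R_m − R̄_m) = 245.5575  ⇒  Cov = 245.5575 / 7 = 35.0796
Σ(R_m − R̄_m)² = 135.8550  ⇒  Var(R_m) = 135.8550 / 7 = 19.4079
β = Cov / Var(R_m) = 35.0796 / 19.4079 = 1.8075
MRP = 4.93% − 0.89% = 4.04%
E(R) = R_f + β × MRP = 0.89% + 1.8075 × 4.04% = 8.19%

8.19%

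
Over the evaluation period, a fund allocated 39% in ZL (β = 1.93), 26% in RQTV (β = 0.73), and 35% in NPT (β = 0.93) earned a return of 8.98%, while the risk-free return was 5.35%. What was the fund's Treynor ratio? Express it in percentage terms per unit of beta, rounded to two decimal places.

2.86%

β_P = 0.39×1.93 + 0.26×0.73 + 0.35×0.93 = 1.2680
Treynor = (R_P − R_f) / β_P = (8.98% − 5.35%) / 1.2680 = 3.63% / 1.2680 = 2.86%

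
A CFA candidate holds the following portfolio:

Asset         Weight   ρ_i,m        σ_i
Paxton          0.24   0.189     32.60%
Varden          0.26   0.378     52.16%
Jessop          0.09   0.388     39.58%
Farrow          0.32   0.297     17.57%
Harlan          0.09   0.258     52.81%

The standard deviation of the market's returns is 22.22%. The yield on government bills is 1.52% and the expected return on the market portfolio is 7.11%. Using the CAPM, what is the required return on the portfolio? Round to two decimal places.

4.26%

β_Paxton = 0.189 × 32.60% / 22.22% = 0.2773
β_Varden = 0.378 × 52.16% / 22.22% = 0.8873
β_Jessop = 0.388 × 39.58% / 22.22% = 0.6911
β_Farrow = 0.297 × 17.57% / 22.22% = 0.2348
β_Harlan = 0.258 × 52.81% / 22.22% = 0.6132
β_P = Σ w_i β_i = 0.24×0.2773 + 0.26×0.8873 + 0.09×0.6911 + 0.32×0.2348 + 0.09×0.6132 = 0.4898
MRP = 7.11% − 1.52% = 5.59%
E(R_P) = R_f + β_P × MRP = 1.52% + 0.4898 × 5.59% = 4.26%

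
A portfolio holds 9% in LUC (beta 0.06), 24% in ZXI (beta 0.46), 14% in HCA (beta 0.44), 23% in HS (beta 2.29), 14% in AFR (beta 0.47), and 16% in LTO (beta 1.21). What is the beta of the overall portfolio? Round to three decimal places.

0.964

β_P = Σ w_i β_i = 0.09×0.06 + 0.24×0.46 + 0.14×0.44 + 0.23×2.29 + 0.14×0.47 + 0.16×1.21 = 0.9635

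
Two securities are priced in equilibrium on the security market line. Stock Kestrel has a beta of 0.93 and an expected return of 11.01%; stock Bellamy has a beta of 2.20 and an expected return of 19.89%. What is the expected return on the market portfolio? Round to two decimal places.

Both satisfy E(R) = R_f + β·MRP, so the slope of the SML is
MRP = (19.89% − 11.01%) / (2.20 − 0.93) = 8.88% / 1.27 = 6.9921%
R_f = E(R_Kestrel) − β_Kestrel·MRP = 11.01% − 0.93 × 6.9921% = 4.5073%
E(R_m) = R_f + MRP = 4.5073% + 6.9921% = 11.50%

11.50%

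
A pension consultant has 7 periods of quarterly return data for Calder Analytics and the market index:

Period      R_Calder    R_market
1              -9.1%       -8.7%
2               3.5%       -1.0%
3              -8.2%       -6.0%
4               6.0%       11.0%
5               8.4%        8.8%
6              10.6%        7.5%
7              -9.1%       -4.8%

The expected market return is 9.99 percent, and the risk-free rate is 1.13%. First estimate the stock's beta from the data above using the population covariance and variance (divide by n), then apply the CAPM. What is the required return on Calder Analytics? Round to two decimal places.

Mean R_i = (-9.1 + 3.5 − 8.2 + 6.0 + 8.4 + 10.6 − 9.1) / 7 = 0.3000%
Mean R_m = (-8.7 − 1.0 − 6.0 + 11.0 + 8.8 + 7.5 − 4.8) / 7 = 0.9714%
Σ(R_i − R̄_i)(R_m − R̄_m) = 385.9300  ⇒  Cov = 385.9300 / 7 = 55.1329
Σ(R_m − R̄_m)² = 383.8143  ⇒  Var(R_m) = 383.8143 / 7 = 54.8306
β = Cov / Var(R_m) = 55.1329 / 54.8306 = 1.0055
MRP = 9.99% − 1.13% = 8.86%
E(R) = R_f + β × MRP = 1.13% + 1.0055 × 8.86% = 10.04%

10.04%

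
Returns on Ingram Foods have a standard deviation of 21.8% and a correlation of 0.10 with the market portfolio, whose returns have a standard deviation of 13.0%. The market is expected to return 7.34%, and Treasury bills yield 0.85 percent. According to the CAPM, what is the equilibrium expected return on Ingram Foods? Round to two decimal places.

β = ρ × σ_i / σ_m = 0.10 × 21.8% / 13.0% = 0.1677
MRP = 7.34% − 0.85% = 6.49%
E(R) = 0.85% + 0.1677 × 6.49% = 1.94%

1.94%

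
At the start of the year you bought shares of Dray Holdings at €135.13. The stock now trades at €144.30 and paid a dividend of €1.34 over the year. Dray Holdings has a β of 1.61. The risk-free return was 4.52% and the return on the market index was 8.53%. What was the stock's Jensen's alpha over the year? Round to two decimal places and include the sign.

Realised HPR = (P1 + D1 − P0) / P0 = (144.30 + 1.34 − 135.13) / 135.13 = 10.51 / 135.13 = 7.7777%
MRP = 8.53% − 4.52% = 4.01%
CAPM required = R_f + β·MRP = 4.52% + 1.61 × 4.01% = 10.9761%
α = realised − required = 7.7777% − 10.9761% = -3.20%

-3.20%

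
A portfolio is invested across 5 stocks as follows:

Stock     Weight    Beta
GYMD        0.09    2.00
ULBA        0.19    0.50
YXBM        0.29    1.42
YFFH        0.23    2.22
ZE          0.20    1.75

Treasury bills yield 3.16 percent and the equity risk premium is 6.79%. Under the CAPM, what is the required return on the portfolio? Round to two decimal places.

β_P = Σ w_i β_i = 0.09×2.00 + 0.19×0.50 + 0.29×1.42 + 0.23×2.22 + 0.20×1.75 = 1.5474
E(R_P) = R_f + β_P × MRP = 3.16% + 1.5474 × 6.79% = 13.67%

13.67%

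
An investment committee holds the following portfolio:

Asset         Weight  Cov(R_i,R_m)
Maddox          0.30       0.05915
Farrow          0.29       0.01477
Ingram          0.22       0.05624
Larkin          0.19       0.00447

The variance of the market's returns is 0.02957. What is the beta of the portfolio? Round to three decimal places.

1.192

β_Maddox = 0.05915 / 0.02957 = 2.0003
β_Farrow = 0.01477 / 0.02957 = 0.4995
β_Ingram = 0.05624 / 0.02957 = 1.9019
β_Larkin = 0.00447 / 0.02957 = 0.1512
β_P = Σ w_i β_i = 0.30×2.0003 + 0.29×0.4995 + 0.22×1.9019 + 0.19×0.1512 = 1.1921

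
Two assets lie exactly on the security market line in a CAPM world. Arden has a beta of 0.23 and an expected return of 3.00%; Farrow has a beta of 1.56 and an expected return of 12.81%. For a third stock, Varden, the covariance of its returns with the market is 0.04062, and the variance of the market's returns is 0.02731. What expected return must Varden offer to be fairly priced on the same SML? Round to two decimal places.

12.27%

MRP = (12.81% − 3.00%) / (1.56 − 0.23) = 7.3759%
R_f = 3.00% − 0.23 × 7.3759% = 1.3035%
β_Varden = Cov / Var(R_m) = 0.04062 / 0.02731 = 1.4874
E(R_Varden) = R_f + β × MRP = 1.3035% + 1.4874 × 7.3759% = 12.27%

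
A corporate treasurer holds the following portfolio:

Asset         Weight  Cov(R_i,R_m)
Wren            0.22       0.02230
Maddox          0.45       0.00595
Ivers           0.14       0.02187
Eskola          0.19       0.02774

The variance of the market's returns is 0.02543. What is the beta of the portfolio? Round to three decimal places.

0.626

β_Wren = 0.02230 / 0.02543 = 0.8769
β_Maddox = 0.00595 / 0.02543 = 0.2340
β_Ivers = 0.02187 / 0.02543 = 0.8600
β_Eskola = 0.02774 / 0.02543 = 1.0908
β_P = Σ w_i β_i = 0.22×0.8769 + 0.45×0.2340 + 0.14×0.8600 + 0.19×1.0908 = 0.6259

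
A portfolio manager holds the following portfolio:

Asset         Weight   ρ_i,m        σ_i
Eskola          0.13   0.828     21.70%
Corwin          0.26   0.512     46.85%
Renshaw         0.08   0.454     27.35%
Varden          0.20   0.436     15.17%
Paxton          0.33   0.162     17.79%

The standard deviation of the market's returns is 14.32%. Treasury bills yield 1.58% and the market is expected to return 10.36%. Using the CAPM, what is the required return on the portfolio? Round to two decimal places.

8.84%

β_Eskola = 0.828 × 21.70% / 14.32% = 1.2547
β_Corwin = 0.512 × 46.85% / 14.32% = 1.6751
β_Renshaw = 0.454 × 27.35% / 14.32% = 0.8671
β_Varden = 0.436 × 15.17% / 14.32% = 0.4619
β_Paxton = 0.162 × 17.79% / 14.32% = 0.2013
β_P = Σ w_i β_i = 0.13×1.2547 + 0.26×1.6751 + 0.08×0.8671 + 0.20×0.4619 + 0.33×0.2013 = 0.8268
MRP = 10.36% − 1.58% = 8.78%
E(R_P) = R_f + β_P × MRP = 1.58% + 0.8268 × 8.78% = 8.84%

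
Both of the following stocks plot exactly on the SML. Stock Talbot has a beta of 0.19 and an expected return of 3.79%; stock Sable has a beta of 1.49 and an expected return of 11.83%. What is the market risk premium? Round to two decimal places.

6.18%

Both satisfy E(R) = R_f + β·MRP, so the slope of the SML is
MRP = (11.83% − 3.79%) / (1.49 − 0.19) = 8.04% / 1.30 = 6.1846%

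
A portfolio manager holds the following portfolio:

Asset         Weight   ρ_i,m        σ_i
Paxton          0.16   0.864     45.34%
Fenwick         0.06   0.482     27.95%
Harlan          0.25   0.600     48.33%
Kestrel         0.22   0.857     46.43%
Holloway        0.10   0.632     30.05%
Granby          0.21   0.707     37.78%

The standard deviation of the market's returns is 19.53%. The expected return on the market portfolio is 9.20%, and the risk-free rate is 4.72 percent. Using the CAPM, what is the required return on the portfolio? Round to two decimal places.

β_Paxton = 0.864 × 45.34% / 19.53% = 2.0058
β_Fenwick = 0.482 × 27.95% / 19.53% = 0.6898
β_Harlan = 0.600 × 48.33% / 19.53% = 1.4848
β_Kestrel = 0.857 × 46.43% / 19.53% = 2.0374
β_Holloway = 0.632 × 30.05% / 19.53% = 0.9724
β_Granby = 0.707 × 37.78% / 19.53% = 1.3677
β_P = Σ w_i β_i = 0.16×2.0058 + 0.06×0.6898 + 0.25×1.4848 + 0.22×2.0374 + 0.10×0.9724 + 0.21×1.3677 = 1.5662
MRP = 9.20% − 4.72% = 4.48%
E(R_P) = R_f + β_P × MRP = 4.72% + 1.5662 × 4.48% = 11.74%

11.74%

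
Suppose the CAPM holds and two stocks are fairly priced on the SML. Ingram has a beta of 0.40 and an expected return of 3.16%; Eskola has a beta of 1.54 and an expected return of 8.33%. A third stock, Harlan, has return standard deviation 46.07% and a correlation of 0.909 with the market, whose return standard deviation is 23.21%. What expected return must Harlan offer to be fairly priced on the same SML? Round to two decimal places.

9.53%

MRP = (8.33% − 3.16%) / (1.54 − 0.40) = 4.5351%
R_f = 3.16% − 0.40 × 4.5351% = 1.3460%
β_Harlan = ρ·σ_i/σ_m = 0.909 × 46.07 / 23.21 = 1.8043
E(R_Harlan) = R_f + β × MRP = 1.3460% + 1.8043 × 4.5351% = 9.53%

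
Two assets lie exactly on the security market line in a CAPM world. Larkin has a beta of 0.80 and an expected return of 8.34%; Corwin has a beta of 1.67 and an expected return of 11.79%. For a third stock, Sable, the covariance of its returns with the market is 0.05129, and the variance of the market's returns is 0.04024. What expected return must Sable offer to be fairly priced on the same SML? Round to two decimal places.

10.22%

MRP = (11.79% − 8.34%) / (1.67 − 0.80) = 3.9655%
R_f = 8.34% − 0.80 × 3.9655% = 5.1676%
β_Sable = Cov / Var(R_m) = 0.05129 / 0.04024 = 1.2746
E(R_Sable) = R_f + β × MRP = 5.1676% + 1.2746 × 3.9655% = 10.22%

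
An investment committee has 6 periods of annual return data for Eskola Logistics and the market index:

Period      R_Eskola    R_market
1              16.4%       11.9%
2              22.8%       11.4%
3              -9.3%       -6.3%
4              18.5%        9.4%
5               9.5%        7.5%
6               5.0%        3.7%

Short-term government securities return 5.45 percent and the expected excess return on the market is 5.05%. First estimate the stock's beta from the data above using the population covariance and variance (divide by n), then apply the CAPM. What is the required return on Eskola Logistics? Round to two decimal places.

Mean R_i = (16.4 + 22.8 − 9.3 + 18.5 + 9.5 + 5.0) / 6 = 10.4833%
Mean R_m = (11.9 + 11.4 − 6.3 + 9.4 + 7.5 + 3.7) / 6 = 6.2667%
Σ(R_i − R̄_i)(R_m − R̄_m) = 383.1467  ⇒  Cov = 383.1467 / 6 = 63.8578
Σ(R_m − R̄_m)² = 233.9333  ⇒  Var(R_m) = 233.9333 / 6 = 38.9889
β = Cov / Var(R_m) = 63.8578 / 38.9889 = 1.6378
E(R) = R_f + β × MRP = 5.45% + 1.6378 × 5.05% = 13.72%

13.72%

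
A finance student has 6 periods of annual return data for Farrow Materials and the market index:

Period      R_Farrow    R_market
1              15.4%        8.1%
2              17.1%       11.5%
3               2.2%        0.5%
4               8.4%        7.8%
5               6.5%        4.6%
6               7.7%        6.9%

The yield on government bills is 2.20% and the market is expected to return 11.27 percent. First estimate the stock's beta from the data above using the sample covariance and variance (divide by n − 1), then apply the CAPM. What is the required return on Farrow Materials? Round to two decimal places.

14.66%

Mean R_i = (15.4 + 17.1 + 2.2 + 8.4 + 6.5 + 7.7) / 6 = 9.5500%
Mean R_m = (8.1 + 11.5 + 0.5 + 7.8 + 4.6 + 6.9) / 6 = 6.5667%
Σ(R_i − R̄_i)(R_m − R̄_m) = 94.7700  ⇒  Cov = 94.7700 / 5 = 18.9540
Σ(R_m − R̄_m)² = 68.9933  ⇒  Var(R_m) = 68.9933 / 5 = 13.7987
β = Cov / Var(R_m) = 18.9540 / 13.7987 = 1.3736
MRP = 11.27% − 2.20% = 9.07%
E(R) = R_f + β × MRP = 2.20% + 1.3736 × 9.07% = 14.66%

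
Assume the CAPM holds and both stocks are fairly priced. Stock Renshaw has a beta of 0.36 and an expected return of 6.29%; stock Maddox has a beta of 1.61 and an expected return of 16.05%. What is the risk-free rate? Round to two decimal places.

3.48%

Both satisfy E(R) = R_f + β·MRP, so the slope of the SML is
MRP = (16.05% − 6.29%) / (1.61 − 0.36) = 9.76% / 1.25 = 7.8080%
R_f = E(R_Renshaw) − β_Renshaw·MRP = 6.29% − 0.36 × 7.8080% = 3.4791%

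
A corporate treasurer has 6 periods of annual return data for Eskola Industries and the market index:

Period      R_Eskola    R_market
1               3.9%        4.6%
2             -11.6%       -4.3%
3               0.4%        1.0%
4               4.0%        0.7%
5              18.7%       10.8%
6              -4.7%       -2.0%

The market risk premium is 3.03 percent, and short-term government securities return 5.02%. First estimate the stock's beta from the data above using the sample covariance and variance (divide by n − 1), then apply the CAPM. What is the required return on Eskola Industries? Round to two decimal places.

Mean R_i = (3.9 − 11.6 + 0.4 + 4.0 + 18.7 − 4.7) / 6 = 1.7833%
Mean R_m = (4.6 − 4.3 + 1.0 + 0.7 + 10.8 − 2.0) / 6 = 1.8000%
Σ(R_i − R̄_i)(R_m − R̄_m) = 263.1200  ⇒  Cov = 263.1200 / 5 = 52.6240
Σ(R_m − R̄_m)² = 142.3400  ⇒  Var(R_m) = 142.3400 / 5 = 28.4680
β = Cov / Var(R_m) = 52.6240 / 28.4680 = 1.8485
E(R) = R_f + β × MRP = 5.02% + 1.8485 × 3.03% = 10.62%

10.62%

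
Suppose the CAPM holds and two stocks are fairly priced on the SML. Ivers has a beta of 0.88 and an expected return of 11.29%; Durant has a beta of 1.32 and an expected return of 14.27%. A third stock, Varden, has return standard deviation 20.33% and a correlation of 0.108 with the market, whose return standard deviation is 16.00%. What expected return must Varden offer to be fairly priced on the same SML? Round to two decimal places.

MRP = (14.27% − 11.29%) / (1.32 − 0.88) = 6.7727%
R_f = 11.29% − 0.88 × 6.7727% = 5.3300%
β_Varden = ρ·σ_i/σ_m = 0.108 × 20.33 / 16.00 = 0.1372
E(R_Varden) = R_f + β × MRP = 5.3300% + 0.1372 × 6.7727% = 6.26%

6.26%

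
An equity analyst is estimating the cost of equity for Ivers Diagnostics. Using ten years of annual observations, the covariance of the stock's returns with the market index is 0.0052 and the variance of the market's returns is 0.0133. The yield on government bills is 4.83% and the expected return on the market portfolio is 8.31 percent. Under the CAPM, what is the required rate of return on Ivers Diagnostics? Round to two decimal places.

β = Cov(R_i, R_m) / Var(R_m) = 0.0052 / 0.0133 = 0.3910
MRP = 8.31% − 4.83% = 3.48%
E(R) = R_f + β × MRP = 4.83% + 0.3910 × 3.48% = 6.19%

6.19%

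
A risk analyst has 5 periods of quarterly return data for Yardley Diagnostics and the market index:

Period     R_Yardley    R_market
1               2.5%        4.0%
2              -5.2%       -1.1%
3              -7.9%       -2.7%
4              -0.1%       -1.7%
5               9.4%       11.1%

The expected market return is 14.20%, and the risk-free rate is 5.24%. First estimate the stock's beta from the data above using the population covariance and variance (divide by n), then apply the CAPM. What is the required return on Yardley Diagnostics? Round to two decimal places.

15.01%

Mean R_i = (2.5 − 5.2 − 7.9 − 0.1 + 9.4) / 5 = -0.2600%
Mean R_m = (4.0 − 1.1 − 2.7 − 1.7 + 11.1) / 5 = 1.9200%
Σ(R_i − R̄_i)(R_m − R̄_m) = 144.0560  ⇒  Cov = 144.0560 / 5 = 28.8112
Σ(R_m − R̄_m)² = 132.1680  ⇒  Var(R_m) = 132.1680 / 5 = 26.4336
β = Cov / Var(R_m) = 28.8112 / 26.4336 = 1.0899
MRP = 14.20% − 5.24% = 8.96%
E(R) = R_f + β × MRP = 5.24% + 1.0899 × 8.96% = 15.01%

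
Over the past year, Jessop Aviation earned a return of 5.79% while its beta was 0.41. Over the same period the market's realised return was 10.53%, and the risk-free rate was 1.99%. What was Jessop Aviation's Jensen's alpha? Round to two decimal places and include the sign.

Market excess return = 10.53% − 1.99% = 8.54%
CAPM benchmark = R_f + β(R_m − R_f) = 1.99% + 0.41 × 8.54% = 5.4914%
α = actual − benchmark = 5.79% − 5.4914% = +0.30%

+0.30%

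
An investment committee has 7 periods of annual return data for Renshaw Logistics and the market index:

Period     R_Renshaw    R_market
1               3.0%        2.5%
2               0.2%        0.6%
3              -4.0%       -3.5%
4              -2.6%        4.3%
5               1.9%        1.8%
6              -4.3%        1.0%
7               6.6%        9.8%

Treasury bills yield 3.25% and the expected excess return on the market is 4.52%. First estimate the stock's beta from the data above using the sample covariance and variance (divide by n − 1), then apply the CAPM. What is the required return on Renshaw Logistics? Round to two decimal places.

Mean R_i = (3.0 + 0.2 − 4.0 − 2.6 + 1.9 − 4.3 + 6.6) / 7 = 0.1143%
Mean R_m = (2.5 + 0.6 − 3.5 + 4.3 + 1.8 + 1.0 + 9.8) / 7 = 2.3571%
Σ(R_i − R̄_i)(R_m − R̄_m) = 72.3543  ⇒  Cov = 72.3543 / 6 = 12.0591
Σ(R_m − R̄_m)² = 98.7371  ⇒  Var(R_m) = 98.7371 / 6 = 16.4562
β = Cov / Var(R_m) = 12.0591 / 16.4562 = 0.7328
E(R) = R_f + β × MRP = 3.25% + 0.7328 × 4.52% = 6.56%

6.56%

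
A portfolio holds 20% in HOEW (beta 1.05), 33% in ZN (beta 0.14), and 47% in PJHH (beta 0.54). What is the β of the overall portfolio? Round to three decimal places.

β_P = Σ w_i β_i = 0.20×1.05 + 0.33×0.14 + 0.47×0.54 = 0.5100

0.510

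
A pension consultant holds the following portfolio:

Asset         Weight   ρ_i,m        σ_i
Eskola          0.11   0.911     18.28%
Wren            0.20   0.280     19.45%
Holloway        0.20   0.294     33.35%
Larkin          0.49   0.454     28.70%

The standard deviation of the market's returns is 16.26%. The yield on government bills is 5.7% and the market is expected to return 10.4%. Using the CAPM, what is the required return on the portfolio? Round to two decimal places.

8.96%

β_Eskola = 0.911 × 18.28% / 16.26% = 1.0242
β_Wren = 0.280 × 19.45% / 16.26% = 0.3349
β_Holloway = 0.294 × 33.35% / 16.26% = 0.6030
β_Larkin = 0.454 × 28.70% / 16.26% = 0.8013
β_P = Σ w_i β_i = 0.11×1.0242 + 0.20×0.3349 + 0.20×0.6030 + 0.49×0.8013 = 0.6929
MRP = 10.4% − 5.7% = 4.70%
E(R_P) = R_f + β_P × MRP = 5.7% + 0.6929 × 4.7% = 8.96%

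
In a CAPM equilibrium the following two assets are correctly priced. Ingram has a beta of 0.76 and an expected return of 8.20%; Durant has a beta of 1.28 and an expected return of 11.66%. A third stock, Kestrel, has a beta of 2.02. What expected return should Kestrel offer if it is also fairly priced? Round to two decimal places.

16.58%

MRP (SML slope) = (11.66% − 8.20%) / (1.28 − 0.76) = 3.46% / 0.52 = 6.6538%
R_f (intercept) = 8.20% − 0.76 × 6.6538% = 3.1431%
E(R_Kestrel) = R_f + β × MRP = 3.1431% + 2.02 × 6.6538% = 16.58%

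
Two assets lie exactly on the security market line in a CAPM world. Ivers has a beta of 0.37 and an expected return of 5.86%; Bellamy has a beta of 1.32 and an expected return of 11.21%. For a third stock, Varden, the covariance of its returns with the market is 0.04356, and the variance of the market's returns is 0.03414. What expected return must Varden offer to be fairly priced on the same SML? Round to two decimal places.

MRP = (11.21% − 5.86%) / (1.32 − 0.37) = 5.6316%
R_f = 5.86% − 0.37 × 5.6316% = 3.7763%
β_Varden = Cov / Var(R_m) = 0.04356 / 0.03414 = 1.2759
E(R_Varden) = R_f + β × MRP = 3.7763% + 1.2759 × 5.6316% = 10.96%

10.96%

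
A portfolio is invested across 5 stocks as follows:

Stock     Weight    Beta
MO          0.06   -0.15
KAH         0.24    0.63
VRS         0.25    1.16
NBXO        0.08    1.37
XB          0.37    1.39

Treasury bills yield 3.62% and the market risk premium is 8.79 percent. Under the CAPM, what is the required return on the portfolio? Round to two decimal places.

12.90%

β_P = Σ w_i β_i = 0.06×-0.15 + 0.24×0.63 + 0.25×1.16 + 0.08×1.37 + 0.37×1.39 = 1.0561
E(R_P) = R_f + β_P × MRP = 3.62% + 1.0561 × 8.79% = 12.90%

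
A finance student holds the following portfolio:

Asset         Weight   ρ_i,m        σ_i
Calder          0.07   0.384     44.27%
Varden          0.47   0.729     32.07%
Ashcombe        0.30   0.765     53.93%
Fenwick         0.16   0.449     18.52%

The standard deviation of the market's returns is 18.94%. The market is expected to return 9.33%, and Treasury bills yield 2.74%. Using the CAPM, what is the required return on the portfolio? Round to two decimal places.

β_Calder = 0.384 × 44.27% / 18.94% = 0.8976
β_Varden = 0.729 × 32.07% / 18.94% = 1.2344
β_Ashcombe = 0.765 × 53.93% / 18.94% = 2.1783
β_Fenwick = 0.449 × 18.52% / 18.94% = 0.4390
β_P = Σ w_i β_i = 0.07×0.8976 + 0.47×1.2344 + 0.30×2.1783 + 0.16×0.4390 = 1.3667
MRP = 9.33% − 2.74% = 6.59%
E(R_P) = R_f + β_P × MRP = 2.74% + 1.3667 × 6.59% = 11.75%

11.75%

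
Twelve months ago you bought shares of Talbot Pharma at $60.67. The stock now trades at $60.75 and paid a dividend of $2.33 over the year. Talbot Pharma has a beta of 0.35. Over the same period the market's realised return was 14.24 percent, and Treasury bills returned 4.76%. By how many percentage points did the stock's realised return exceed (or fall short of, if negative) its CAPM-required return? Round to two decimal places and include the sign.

-4.11%

Realised HPR = (P1 + D1 − P0) / P0 = (60.75 + 2.33 − 60.67) / 60.67 = 2.41 / 60.67 = 3.9723%
MRP = 14.24% − 4.76% = 9.48%
CAPM required = R_f + β·MRP = 4.76% + 0.35 × 9.48% = 8.0780%
α = realised − required = 3.9723% − 8.0780% = -4.11%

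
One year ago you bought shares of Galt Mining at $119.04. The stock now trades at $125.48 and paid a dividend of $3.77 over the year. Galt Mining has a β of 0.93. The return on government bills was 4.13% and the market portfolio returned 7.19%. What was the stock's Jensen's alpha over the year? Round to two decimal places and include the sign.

Realised HPR = (P1 + D1 − P0) / P0 = (125.48 + 3.77 − 119.04) / 119.04 = 10.21 / 119.04 = 8.5769%
MRP = 7.19% − 4.13% = 3.06%
CAPM required = R_f + β·MRP = 4.13% + 0.93 × 3.06% = 6.9758%
α = realised − required = 8.5769% − 6.9758% = +1.60%

+1.60%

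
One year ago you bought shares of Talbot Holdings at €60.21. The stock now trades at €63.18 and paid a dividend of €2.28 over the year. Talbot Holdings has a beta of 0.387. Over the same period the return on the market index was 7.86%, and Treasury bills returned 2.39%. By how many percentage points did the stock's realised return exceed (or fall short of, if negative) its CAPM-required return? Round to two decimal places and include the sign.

+4.21%

Realised HPR = (P1 + D1 − P0) / P0 = (63.18 + 2.28 − 60.21) / 60.21 = 5.25 / 60.21 = 8.7195%
MRP = 7.86% − 2.39% = 5.47%
CAPM required = R_f + β·MRP = 2.39% + 0.387 × 5.47% = 4.50689%
α = realised − required = 8.7195% − 4.50689% = +4.21%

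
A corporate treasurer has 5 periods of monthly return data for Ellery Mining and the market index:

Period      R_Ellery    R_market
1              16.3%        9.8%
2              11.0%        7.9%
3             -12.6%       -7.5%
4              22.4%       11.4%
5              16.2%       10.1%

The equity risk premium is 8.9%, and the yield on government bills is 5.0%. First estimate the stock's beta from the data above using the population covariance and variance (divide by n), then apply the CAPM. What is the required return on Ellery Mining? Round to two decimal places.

20.29%

Mean R_i = (16.3 + 11.0 − 12.6 + 22.4 + 16.2) / 5 = 10.6600%
Mean R_m = (9.8 + 7.9 − 7.5 + 11.4 + 10.1) / 5 = 6.3400%
Σ(R_i − R̄_i)(R_m − R̄_m) = 422.1980  ⇒  Cov = 422.1980 / 5 = 84.4396
Σ(R_m − R̄_m)² = 245.6920  ⇒  Var(R_m) = 245.6920 / 5 = 49.1384
β = Cov / Var(R_m) = 84.4396 / 49.1384 = 1.7184
E(R) = R_f + β × MRP = 5.0% + 1.7184 × 8.9% = 20.29%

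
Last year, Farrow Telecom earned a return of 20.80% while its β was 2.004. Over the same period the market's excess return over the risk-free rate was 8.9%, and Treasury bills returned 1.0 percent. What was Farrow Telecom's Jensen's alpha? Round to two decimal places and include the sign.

+1.96%

CAPM benchmark = R_f + β(R_m − R_f) = 1.0% + 2.004 × 8.9% = 18.8356%
α = actual − benchmark = 20.80% − 18.8356% = +1.96%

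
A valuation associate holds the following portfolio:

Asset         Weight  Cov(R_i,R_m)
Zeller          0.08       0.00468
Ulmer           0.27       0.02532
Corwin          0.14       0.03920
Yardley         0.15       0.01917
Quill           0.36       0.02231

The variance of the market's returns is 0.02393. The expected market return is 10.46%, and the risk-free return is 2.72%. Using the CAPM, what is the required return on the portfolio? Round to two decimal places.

β_Zeller = 0.00468 / 0.02393 = 0.1956
β_Ulmer = 0.02532 / 0.02393 = 1.0581
β_Corwin = 0.03920 / 0.02393 = 1.6381
β_Yardley = 0.01917 / 0.02393 = 0.8011
β_Quill = 0.02231 / 0.02393 = 0.9323
β_P = Σ w_i β_i = 0.08×0.1956 + 0.27×1.0581 + 0.14×1.6381 + 0.15×0.8011 + 0.36×0.9323 = 0.9865
MRP = 10.46% − 2.72% = 7.74%
E(R_P) = R_f + β_P × MRP = 2.72% + 0.9865 × 7.74% = 10.36%

10.36%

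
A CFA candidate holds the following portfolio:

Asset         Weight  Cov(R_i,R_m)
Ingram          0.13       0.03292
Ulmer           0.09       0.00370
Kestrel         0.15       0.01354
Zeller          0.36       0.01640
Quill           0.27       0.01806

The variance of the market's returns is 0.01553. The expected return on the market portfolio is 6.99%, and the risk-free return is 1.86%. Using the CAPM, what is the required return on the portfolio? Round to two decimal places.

β_Ingram = 0.03292 / 0.01553 = 2.1198
β_Ulmer = 0.00370 / 0.01553 = 0.2382
β_Kestrel = 0.01354 / 0.01553 = 0.8719
β_Zeller = 0.01640 / 0.01553 = 1.0560
β_Quill = 0.01806 / 0.01553 = 1.1629
β_P = Σ w_i β_i = 0.13×2.1198 + 0.09×0.2382 + 0.15×0.8719 + 0.36×1.0560 + 0.27×1.1629 = 1.1219
MRP = 6.99% − 1.86% = 5.13%
E(R_P) = R_f + β_P × MRP = 1.86% + 1.1219 × 5.13% = 7.62%

7.62%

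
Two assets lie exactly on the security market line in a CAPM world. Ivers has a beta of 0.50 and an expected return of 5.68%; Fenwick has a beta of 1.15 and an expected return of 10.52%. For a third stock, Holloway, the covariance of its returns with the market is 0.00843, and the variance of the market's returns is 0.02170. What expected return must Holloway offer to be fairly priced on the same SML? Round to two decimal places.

4.85%

MRP = (10.52% − 5.68%) / (1.15 − 0.50) = 7.4462%
R_f = 5.68% − 0.50 × 7.4462% = 1.9569%
β_Holloway = Cov / Var(R_m) = 0.00843 / 0.02170 = 0.3885
E(R_Holloway) = R_f + β × MRP = 1.9569% + 0.3885 × 7.4462% = 4.85%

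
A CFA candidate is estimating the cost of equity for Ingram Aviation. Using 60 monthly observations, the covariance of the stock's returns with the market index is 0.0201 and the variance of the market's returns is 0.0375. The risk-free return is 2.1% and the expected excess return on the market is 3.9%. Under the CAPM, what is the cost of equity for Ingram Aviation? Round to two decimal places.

β = Cov(R_i, R_m) / Var(R_m) = 0.0201 / 0.0375 = 0.5360
E(R) = R_f + β × MRP = 2.1% + 0.5360 × 3.9% = 4.19%

4.19%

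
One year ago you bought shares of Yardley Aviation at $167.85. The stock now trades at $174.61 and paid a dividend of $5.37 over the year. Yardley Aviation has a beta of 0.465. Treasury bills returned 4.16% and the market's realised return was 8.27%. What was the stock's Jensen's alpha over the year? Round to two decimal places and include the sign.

+1.16%

Realised HPR = (P1 + D1 − P0) / P0 = (174.61 + 5.37 − 167.85) / 167.85 = 12.13 / 167.85 = 7.2267%
MRP = 8.27% − 4.16% = 4.11%
CAPM required = R_f + β·MRP = 4.16% + 0.465 × 4.11% = 6.07115%
α = realised − required = 7.2267% − 6.07115% = +1.16%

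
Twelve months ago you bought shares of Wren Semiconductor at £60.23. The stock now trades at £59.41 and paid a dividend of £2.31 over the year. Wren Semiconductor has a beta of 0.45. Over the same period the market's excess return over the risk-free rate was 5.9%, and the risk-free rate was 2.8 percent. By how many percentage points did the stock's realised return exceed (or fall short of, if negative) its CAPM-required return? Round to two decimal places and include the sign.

Realised HPR = (P1 + D1 − P0) / P0 = (59.41 + 2.31 − 60.23) / 60.23 = 1.49 / 60.23 = 2.4739%
CAPM required = R_f + β·MRP = 2.8% + 0.45 × 5.9% = 5.4550%
α = realised − required = 2.4739% − 5.4550% = -2.98%

-2.98%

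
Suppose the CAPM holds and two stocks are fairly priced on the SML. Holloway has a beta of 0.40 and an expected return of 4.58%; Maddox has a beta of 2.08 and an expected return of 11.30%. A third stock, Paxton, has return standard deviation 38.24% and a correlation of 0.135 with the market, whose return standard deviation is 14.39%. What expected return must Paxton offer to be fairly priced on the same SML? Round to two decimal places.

4.41%

MRP = (11.30% − 4.58%) / (2.08 − 0.40) = 4.0000%
R_f = 4.58% − 0.40 × 4.0000% = 2.9800%
β_Paxton = ρ·σ_i/σ_m = 0.135 × 38.24 / 14.39 = 0.3587
E(R_Paxton) = R_f + β × MRP = 2.9800% + 0.3587 × 4.0000% = 4.41%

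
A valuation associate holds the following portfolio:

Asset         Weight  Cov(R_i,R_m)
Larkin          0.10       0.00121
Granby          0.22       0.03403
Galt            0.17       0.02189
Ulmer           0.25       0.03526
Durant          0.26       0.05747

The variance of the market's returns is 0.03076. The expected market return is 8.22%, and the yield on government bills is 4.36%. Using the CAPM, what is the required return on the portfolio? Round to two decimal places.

β_Larkin = 0.00121 / 0.03076 = 0.0393
β_Granby = 0.03403 / 0.03076 = 1.1063
β_Galt = 0.02189 / 0.03076 = 0.7116
β_Ulmer = 0.03526 / 0.03076 = 1.1463
β_Durant = 0.05747 / 0.03076 = 1.8683
β_P = Σ w_i β_i = 0.10×0.0393 + 0.22×1.1063 + 0.17×0.7116 + 0.25×1.1463 + 0.26×1.8683 = 1.1406
MRP = 8.22% − 4.36% = 3.86%
E(R_P) = R_f + β_P × MRP = 4.36% + 1.1406 × 3.86% = 8.76%

8.76%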